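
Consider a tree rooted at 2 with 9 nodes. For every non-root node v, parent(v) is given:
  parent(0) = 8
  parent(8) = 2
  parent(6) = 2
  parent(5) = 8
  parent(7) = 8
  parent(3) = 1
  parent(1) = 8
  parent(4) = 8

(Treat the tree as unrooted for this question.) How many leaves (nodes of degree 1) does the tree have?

The leaves are 0, 3, 4, 5, 6, 7.
That is 6 leaves.

6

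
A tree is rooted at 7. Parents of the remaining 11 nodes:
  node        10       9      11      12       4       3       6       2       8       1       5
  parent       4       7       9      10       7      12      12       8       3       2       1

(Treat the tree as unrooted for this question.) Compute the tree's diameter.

10

A longest path is 5–1–2–8–3–12–10–4–7–9–11, with 10 edges.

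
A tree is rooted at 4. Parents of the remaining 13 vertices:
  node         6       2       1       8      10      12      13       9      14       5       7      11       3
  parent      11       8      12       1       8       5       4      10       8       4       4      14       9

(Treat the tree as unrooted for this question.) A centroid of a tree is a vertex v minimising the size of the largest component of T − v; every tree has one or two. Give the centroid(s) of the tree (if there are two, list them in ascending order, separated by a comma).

8

Removing 8 splits the tree into components of sizes 6, 3, 3, 1; the largest is 6 ≤ ⌊14/2⌋ = 7.
Every other node leaves some component of size > 7, so the centroid is unique.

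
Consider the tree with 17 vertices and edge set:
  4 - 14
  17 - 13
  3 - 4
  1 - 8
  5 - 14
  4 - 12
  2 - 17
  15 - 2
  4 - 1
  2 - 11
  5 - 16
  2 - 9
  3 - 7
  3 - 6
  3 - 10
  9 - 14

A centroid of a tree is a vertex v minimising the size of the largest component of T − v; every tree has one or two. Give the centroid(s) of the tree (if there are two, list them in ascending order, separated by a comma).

14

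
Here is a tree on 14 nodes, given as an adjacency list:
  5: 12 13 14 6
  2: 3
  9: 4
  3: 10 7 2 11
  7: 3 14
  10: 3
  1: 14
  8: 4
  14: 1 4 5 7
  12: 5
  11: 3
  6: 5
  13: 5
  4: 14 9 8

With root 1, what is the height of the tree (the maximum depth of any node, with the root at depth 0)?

4

2 sits deepest: 1 → 14 → 7 → 3 → 2 — 4 edges from the root.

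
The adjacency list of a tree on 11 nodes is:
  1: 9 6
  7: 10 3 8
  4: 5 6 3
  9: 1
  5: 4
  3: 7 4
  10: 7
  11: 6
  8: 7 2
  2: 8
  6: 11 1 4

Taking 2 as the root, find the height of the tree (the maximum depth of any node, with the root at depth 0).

7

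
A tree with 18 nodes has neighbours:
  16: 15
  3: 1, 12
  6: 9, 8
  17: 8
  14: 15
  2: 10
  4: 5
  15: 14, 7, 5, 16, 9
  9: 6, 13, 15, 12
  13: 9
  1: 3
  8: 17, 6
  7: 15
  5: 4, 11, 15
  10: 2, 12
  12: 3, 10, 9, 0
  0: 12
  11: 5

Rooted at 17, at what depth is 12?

4

17–8–6–9–12 — 4 edges.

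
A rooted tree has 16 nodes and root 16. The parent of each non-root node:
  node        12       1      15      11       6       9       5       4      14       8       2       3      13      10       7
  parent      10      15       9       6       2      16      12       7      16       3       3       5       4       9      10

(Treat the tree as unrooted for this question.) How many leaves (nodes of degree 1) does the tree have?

Degree-1 nodes: 1, 8, 11, 13, 14 — 5 of them.

5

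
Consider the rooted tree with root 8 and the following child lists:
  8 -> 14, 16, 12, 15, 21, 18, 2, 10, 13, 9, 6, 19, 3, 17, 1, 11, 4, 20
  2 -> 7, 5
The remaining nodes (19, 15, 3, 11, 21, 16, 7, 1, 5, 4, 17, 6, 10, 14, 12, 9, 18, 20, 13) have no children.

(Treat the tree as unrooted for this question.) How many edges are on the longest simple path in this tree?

3

Starting from 7, a farthest node is 21 at distance 3.
One longest path: 7 - 2 - 8 - 21.
So the diameter is 3.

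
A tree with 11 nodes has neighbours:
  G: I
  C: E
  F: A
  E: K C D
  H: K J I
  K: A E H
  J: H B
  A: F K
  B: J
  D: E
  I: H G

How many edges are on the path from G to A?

4

The path is G–I–H–K–A, which has 4 edges.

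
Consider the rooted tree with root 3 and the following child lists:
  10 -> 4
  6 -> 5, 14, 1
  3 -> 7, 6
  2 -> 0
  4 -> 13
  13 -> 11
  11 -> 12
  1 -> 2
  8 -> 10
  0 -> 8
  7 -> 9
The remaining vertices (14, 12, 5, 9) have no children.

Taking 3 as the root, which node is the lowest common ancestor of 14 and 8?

6

14's ancestor chain is 14, 6, 3 and 8's is 8, 0, 2, 1, 6, 3; they first meet at 6.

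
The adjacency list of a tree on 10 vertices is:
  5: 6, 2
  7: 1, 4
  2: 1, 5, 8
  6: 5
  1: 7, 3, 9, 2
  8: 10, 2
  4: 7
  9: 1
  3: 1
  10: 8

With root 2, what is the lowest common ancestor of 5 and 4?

2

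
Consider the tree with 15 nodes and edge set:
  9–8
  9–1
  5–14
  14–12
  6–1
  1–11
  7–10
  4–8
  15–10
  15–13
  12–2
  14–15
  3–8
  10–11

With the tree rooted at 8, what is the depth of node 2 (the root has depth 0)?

8

Climbing from 2 to the root: 2 → 12 → 14 → 15 → 10 → 11 → 1 → 9 → 8. That's 8 steps.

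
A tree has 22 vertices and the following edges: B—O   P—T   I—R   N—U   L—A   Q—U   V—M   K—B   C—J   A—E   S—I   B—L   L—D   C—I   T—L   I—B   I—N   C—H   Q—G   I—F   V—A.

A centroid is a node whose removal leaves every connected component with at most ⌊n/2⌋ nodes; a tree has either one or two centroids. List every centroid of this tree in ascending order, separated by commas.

If B is removed the pieces have sizes 11, 8, 1, 1, all ≤ ⌊22/2⌋ = 11.
I is adjacent to B and is also a centroid (the largest component after removing it is likewise 11).

B, I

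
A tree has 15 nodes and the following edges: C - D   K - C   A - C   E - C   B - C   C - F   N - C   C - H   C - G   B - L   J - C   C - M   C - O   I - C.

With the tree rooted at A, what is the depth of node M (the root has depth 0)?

Climbing from M to the root: M – C – A. That's 2 steps.

2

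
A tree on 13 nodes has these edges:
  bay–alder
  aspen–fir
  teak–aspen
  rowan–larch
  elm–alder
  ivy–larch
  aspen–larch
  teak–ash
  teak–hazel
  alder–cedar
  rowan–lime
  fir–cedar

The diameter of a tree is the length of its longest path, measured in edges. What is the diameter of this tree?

7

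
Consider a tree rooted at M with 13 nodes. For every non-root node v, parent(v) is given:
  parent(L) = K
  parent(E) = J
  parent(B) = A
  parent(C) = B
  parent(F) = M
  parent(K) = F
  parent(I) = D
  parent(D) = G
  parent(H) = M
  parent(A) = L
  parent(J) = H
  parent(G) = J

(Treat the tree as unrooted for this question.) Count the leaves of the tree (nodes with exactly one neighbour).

3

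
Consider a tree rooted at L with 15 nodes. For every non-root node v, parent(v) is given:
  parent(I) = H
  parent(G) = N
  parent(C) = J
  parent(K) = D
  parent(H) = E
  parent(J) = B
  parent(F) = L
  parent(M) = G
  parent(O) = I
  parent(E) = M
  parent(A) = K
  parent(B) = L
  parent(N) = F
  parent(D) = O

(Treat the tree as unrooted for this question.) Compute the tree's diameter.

14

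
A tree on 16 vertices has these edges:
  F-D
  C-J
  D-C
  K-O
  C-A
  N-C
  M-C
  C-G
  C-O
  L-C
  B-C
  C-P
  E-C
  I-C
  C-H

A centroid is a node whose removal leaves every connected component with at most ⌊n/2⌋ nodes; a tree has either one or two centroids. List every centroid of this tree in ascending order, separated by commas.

C

Delete C: the remaining components have sizes 2, 2, 1, 1, 1, 1, 1, 1, 1, 1, 1, 1, 1. Max 2 ≤ 8, so C is a centroid.
No neighbour of C does as well, so C is the unique centroid.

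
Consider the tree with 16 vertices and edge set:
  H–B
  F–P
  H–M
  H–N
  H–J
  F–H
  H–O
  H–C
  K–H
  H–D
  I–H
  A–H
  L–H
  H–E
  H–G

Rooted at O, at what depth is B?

O–H–B — 2 edges.

2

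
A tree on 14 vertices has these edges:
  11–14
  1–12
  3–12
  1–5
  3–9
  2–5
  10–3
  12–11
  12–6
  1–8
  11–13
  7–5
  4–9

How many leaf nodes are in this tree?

The leaves are 2, 4, 6, 7, 8, 10, 13, 14.
That is 8 leaves.

8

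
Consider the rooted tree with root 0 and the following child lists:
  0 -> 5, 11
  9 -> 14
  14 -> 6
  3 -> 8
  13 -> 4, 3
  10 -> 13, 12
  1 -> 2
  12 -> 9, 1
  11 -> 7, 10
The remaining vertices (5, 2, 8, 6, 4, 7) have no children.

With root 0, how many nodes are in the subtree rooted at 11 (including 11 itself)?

13

The subtree rooted at 11 contains: 11, 10, 7, 13, 12, 4, 3, 9, 1, 8, 14, 2, 6 — 13 nodes.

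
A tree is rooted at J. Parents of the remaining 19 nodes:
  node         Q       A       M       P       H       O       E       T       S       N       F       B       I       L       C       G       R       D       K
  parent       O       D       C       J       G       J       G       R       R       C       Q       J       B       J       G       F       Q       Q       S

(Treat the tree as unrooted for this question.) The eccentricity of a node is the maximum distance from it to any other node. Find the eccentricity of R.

A farthest node from R is N (I, M also at distance 5).
The path R–Q–F–G–C–N has 5 edges.

5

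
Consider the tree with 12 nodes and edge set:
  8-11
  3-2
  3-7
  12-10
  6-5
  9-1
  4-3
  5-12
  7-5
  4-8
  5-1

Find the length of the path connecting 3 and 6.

3

Walking from 3: 3–7–5–6. Length 3.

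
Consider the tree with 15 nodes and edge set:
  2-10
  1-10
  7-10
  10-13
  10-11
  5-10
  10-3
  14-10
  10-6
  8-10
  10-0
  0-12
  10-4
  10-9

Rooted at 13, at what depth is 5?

2

Climbing from 5 to the root: 5 – 10 – 13. That's 2 steps.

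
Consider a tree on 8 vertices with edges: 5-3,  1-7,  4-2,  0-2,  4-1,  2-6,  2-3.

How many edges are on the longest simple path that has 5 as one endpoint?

A farthest node from 5 is 7.
The path 5 – 3 – 2 – 4 – 1 – 7 has 5 edges.

5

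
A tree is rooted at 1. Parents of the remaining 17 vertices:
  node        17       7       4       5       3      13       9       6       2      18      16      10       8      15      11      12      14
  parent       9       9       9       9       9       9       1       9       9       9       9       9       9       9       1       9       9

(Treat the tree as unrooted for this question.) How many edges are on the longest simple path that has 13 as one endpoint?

Distances from 13 peak at 3, attained at 11.
13 – 9 – 1 – 11

3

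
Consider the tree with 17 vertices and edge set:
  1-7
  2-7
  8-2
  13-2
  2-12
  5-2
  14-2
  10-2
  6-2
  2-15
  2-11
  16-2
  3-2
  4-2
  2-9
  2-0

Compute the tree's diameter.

3

Starting from 1, a farthest node is 15 at distance 3.
One longest path: 1 – 7 – 2 – 15.
So the diameter is 3.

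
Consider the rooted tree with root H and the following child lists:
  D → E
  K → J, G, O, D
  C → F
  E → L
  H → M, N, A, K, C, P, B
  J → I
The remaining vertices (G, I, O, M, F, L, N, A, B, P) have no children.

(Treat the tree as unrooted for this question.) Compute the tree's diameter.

BFS from L reaches F last, at distance 6; BFS from F confirms no node is farther.
Path: L-E-D-K-H-C-F.

6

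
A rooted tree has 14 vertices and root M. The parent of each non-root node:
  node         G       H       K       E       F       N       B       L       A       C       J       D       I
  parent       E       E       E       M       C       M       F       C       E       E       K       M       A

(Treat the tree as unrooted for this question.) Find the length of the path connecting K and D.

3

K - E - M - D: 3 edges.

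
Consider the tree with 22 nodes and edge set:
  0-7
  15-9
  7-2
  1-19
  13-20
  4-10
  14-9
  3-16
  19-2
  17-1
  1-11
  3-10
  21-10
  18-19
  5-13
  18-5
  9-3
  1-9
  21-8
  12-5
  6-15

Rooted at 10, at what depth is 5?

6

10–3–9–1–19–18–5 — 6 edges.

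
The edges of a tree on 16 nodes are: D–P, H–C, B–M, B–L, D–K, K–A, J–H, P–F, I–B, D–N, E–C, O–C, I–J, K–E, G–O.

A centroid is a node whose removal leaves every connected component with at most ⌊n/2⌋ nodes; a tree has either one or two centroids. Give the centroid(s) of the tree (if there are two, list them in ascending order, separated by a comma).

C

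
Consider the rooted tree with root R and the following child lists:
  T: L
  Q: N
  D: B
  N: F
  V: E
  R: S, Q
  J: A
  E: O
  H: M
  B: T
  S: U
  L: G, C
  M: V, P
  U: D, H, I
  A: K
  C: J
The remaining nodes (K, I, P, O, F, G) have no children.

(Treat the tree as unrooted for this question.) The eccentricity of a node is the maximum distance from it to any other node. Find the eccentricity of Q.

11

The node farthest from Q is K, via Q-R-S-U-D-B-T-L-C-J-A-K — 11 edges.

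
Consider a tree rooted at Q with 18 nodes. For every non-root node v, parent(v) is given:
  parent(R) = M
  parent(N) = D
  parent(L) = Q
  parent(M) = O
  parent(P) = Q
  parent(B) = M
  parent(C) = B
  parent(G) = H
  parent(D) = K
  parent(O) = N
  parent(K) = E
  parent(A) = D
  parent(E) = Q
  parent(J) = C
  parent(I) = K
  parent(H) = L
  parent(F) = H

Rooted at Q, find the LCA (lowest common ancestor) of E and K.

E's ancestor chain is E, Q and K's is K, E, Q; they first meet at E.

E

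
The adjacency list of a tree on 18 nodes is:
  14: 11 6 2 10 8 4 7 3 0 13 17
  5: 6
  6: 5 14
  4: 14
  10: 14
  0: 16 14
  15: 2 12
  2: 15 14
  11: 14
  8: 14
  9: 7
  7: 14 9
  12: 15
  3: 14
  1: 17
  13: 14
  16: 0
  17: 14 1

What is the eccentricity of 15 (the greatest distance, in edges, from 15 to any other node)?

4

The node farthest from 15 is 9 (16, 5, 1 also at distance 4), via 15-2-14-7-9 — 4 edges.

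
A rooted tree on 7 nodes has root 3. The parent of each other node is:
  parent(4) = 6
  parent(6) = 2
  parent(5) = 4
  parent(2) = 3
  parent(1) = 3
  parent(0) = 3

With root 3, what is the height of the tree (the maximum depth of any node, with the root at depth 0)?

A deepest node is 5, reached by 3–2–6–4–5.
That path has 4 edges, so the height is 4.

4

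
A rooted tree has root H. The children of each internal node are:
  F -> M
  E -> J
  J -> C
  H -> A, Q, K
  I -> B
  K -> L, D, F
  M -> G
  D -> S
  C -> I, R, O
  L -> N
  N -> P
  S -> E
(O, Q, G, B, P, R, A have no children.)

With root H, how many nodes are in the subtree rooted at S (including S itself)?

8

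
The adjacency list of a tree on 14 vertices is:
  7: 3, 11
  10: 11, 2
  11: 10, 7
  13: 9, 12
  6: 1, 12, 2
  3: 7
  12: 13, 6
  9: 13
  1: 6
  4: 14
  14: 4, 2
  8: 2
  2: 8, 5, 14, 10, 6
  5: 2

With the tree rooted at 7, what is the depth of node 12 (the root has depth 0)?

5

Path from 7 to 12: 7–11–10–2–6–12, which has 5 edges.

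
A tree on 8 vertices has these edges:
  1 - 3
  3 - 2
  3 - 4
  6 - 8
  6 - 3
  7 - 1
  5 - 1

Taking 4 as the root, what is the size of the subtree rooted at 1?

3

1's subtree: {1, 7, 5}, size 3.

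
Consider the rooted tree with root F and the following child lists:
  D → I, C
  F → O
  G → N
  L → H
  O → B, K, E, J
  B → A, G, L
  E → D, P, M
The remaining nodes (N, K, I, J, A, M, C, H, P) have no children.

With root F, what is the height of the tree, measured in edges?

4

A deepest node is N, reached by F–O–B–G–N.
That path has 4 edges, so the height is 4.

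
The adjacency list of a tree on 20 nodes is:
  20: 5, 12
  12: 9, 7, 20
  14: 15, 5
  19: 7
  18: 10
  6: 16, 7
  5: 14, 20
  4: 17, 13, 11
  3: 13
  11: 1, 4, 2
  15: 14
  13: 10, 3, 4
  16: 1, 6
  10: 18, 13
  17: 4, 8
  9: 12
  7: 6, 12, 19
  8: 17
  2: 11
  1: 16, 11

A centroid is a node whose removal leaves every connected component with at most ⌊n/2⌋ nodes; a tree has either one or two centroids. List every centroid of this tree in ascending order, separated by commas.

Removing 1 splits the tree into components of sizes 10, 9; the largest is 10 ≤ ⌊20/2⌋ = 10.
16 is adjacent to 1 and is also a centroid (the largest component after removing it is likewise 10).

1, 16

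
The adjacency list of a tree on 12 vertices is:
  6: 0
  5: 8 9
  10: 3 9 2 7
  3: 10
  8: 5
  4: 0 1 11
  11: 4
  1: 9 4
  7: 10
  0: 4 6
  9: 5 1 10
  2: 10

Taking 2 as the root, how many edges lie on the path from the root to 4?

Climbing from 4 to the root: 4 → 1 → 9 → 10 → 2. That's 4 steps.

4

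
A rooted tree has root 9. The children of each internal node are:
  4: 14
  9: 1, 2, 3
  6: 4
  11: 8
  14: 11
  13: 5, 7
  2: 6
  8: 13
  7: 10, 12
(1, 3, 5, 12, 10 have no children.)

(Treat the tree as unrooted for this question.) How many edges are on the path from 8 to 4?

3

Walking from 8: 8 - 11 - 14 - 4. Length 3.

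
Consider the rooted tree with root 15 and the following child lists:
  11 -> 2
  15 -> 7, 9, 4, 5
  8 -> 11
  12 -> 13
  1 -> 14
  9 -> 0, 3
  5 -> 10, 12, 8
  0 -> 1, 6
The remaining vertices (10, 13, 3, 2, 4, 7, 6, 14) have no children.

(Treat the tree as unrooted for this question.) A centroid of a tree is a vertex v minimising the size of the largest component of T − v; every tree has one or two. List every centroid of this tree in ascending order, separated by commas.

Removing 15 splits the tree into components of sizes 7, 6, 1, 1; the largest is 7 ≤ ⌊16/2⌋ = 8.
Every other node leaves some component of size > 8, so the centroid is unique.

15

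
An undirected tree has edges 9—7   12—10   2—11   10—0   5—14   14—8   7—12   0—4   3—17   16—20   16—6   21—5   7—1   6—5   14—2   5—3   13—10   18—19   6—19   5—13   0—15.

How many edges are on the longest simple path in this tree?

Starting from 1, a farthest node is 11 at distance 8.
One longest path: 1–7–12–10–13–5–14–2–11.
So the diameter is 8.

8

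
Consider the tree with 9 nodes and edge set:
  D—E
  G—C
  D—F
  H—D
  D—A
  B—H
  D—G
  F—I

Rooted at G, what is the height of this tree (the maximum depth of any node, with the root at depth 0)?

3

A deepest node is I, reached by G-D-F-I.
That path has 3 edges, so the height is 3.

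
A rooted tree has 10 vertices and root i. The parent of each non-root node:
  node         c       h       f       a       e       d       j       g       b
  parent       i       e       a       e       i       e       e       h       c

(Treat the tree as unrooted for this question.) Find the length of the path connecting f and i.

3

Walking from f: f – a – e – i. Length 3.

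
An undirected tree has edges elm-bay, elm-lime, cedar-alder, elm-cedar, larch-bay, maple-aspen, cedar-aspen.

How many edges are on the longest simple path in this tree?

5

Starting from maple, a farthest node is larch at distance 5.
One longest path: maple-aspen-cedar-elm-bay-larch.
So the diameter is 5.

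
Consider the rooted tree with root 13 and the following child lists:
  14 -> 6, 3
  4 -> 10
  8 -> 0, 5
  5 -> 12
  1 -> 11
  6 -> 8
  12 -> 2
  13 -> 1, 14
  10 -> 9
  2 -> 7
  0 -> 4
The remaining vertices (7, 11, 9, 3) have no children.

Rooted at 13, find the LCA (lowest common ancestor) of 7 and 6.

6

Ancestors of 7 (toward the root): 7, 2, 12, 5, 8, 6, 14, 13.
Ancestors of 6: 6, 14, 13.
The deepest node appearing in both lists is 6.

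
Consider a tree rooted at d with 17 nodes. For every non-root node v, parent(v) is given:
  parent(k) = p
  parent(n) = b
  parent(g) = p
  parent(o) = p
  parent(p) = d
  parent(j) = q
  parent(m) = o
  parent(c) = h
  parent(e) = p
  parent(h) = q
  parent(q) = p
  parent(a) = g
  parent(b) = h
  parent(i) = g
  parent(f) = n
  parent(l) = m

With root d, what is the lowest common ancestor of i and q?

p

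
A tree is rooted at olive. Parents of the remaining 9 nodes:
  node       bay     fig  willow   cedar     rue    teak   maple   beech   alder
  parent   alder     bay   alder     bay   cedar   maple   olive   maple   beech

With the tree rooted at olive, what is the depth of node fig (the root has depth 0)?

5

olive → maple → beech → alder → bay → fig — 5 edges.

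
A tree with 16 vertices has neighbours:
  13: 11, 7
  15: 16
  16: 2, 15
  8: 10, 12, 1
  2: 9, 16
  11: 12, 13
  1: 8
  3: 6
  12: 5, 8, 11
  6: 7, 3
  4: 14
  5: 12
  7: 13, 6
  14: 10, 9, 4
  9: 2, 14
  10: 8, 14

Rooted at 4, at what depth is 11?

5

Path from 4 to 11: 4 → 14 → 10 → 8 → 12 → 11, which has 5 edges.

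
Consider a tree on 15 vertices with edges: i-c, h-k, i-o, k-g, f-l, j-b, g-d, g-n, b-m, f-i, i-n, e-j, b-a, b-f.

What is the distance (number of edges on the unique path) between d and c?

4

The path is d – g – n – i – c, which has 4 edges.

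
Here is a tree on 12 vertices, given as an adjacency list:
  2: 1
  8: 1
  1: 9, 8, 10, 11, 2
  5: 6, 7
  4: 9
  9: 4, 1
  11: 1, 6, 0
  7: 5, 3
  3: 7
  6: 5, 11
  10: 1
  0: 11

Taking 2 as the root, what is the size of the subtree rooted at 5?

Descendants of 5 (including itself): 5, 7, 3. That's 3.

3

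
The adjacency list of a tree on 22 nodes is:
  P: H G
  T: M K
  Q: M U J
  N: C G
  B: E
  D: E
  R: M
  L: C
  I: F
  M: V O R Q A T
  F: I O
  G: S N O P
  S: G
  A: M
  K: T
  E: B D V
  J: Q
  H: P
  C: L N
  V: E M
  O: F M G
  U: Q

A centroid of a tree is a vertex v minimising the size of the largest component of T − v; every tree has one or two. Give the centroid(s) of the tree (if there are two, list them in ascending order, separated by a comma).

Delete M: the remaining components have sizes 10, 4, 3, 2, 1, 1. Max 10 ≤ 11, so M is a centroid.
Every other node leaves some component of size > 11, so the centroid is unique.

M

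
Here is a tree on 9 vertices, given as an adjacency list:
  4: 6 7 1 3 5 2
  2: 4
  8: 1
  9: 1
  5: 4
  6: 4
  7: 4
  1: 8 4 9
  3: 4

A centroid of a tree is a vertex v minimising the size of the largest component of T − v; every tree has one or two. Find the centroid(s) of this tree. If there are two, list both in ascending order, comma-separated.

Removing 4 splits the tree into components of sizes 3, 1, 1, 1, 1, 1; the largest is 3 ≤ ⌊9/2⌋ = 4.
No neighbour of 4 does as well, so 4 is the unique centroid.

4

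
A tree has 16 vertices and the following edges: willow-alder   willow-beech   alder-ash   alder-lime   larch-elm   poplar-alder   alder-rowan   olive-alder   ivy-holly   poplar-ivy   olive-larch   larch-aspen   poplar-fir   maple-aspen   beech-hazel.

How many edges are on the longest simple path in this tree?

7

A longest path is maple - aspen - larch - olive - alder - poplar - ivy - holly, with 7 edges.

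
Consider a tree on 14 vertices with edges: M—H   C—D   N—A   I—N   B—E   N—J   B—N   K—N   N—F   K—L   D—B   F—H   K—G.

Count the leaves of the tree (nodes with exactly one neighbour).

Degree-1 nodes: A, C, E, G, I, J, L, M — 8 of them.

8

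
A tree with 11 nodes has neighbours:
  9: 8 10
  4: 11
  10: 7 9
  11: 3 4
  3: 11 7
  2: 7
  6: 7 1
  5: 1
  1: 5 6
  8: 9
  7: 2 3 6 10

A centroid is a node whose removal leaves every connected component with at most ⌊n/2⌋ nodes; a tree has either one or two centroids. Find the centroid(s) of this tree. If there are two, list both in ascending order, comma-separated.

Removing 7 splits the tree into components of sizes 3, 3, 3, 1; the largest is 3 ≤ ⌊11/2⌋ = 5.
Every other node leaves some component of size > 5, so the centroid is unique.

7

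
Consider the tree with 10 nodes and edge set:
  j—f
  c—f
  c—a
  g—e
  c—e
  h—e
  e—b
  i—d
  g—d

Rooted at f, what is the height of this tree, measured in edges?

5

i sits deepest: f – c – e – g – d – i — 5 edges from the root.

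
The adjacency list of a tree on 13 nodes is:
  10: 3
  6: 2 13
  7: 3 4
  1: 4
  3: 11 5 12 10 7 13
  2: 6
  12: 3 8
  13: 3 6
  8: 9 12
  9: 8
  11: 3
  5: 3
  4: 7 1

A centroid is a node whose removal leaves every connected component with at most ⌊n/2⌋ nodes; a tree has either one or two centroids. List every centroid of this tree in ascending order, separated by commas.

Removing 3 splits the tree into components of sizes 3, 3, 3, 1, 1, 1; the largest is 3 ≤ ⌊13/2⌋ = 6.
Every other node leaves some component of size > 6, so the centroid is unique.

3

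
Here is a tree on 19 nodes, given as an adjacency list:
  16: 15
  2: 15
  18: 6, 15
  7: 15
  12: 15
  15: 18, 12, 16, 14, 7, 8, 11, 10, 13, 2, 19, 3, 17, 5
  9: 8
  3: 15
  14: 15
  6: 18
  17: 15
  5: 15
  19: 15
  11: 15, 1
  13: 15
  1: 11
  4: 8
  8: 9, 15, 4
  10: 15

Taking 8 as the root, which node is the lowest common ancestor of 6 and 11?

15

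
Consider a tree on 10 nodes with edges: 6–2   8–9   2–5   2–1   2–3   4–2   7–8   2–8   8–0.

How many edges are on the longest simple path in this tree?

3

Starting from 1, a farthest node is 0 at distance 3.
One longest path: 1 - 2 - 8 - 0.
So the diameter is 3.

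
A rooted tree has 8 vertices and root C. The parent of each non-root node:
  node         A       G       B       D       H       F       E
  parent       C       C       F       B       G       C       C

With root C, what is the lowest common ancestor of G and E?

C

Path G→root: G C; path E→root: E C.
First common node: C.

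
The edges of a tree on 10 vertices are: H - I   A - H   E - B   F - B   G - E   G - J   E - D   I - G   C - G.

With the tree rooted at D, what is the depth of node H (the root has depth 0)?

4

D–E–G–I–H — 4 edges.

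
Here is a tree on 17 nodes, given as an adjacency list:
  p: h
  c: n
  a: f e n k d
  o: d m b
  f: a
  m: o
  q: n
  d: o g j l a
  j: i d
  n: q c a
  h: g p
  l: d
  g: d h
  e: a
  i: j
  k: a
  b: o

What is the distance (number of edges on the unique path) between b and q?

5

The path is b–o–d–a–n–q, which has 5 edges.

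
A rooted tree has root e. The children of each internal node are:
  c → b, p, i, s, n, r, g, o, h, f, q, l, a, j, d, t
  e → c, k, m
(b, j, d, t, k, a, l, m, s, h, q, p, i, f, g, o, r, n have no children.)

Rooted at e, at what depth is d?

Climbing from d to the root: d – c – e. That's 2 steps.

2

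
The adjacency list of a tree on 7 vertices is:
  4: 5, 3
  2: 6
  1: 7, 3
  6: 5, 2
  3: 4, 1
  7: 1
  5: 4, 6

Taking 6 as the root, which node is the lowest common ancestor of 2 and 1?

2's ancestor chain is 2, 6 and 1's is 1, 3, 4, 5, 6; they first meet at 6.

6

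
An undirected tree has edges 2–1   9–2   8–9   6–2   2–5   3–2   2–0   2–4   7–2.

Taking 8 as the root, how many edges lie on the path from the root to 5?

3

Path from 8 to 5: 8 → 9 → 2 → 5, which has 3 edges.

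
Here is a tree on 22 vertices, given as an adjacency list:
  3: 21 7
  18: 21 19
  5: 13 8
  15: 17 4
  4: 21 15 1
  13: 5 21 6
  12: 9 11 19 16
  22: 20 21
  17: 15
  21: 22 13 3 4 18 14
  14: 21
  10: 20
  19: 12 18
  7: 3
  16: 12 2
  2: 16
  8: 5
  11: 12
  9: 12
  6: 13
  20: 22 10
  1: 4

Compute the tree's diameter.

Starting from 2, a farthest node is 10 at distance 8.
One longest path: 2 – 16 – 12 – 19 – 18 – 21 – 22 – 20 – 10.
So the diameter is 8.

8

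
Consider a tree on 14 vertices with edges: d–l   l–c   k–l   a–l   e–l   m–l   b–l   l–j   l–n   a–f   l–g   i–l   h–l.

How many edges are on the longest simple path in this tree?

3

Starting from f, a farthest node is j at distance 3.
One longest path: f - a - l - j.
So the diameter is 3.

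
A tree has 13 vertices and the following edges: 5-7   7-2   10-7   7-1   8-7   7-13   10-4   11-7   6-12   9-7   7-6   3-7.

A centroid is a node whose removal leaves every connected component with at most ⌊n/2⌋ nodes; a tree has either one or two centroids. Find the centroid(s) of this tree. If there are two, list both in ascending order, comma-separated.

Delete 7: the remaining components have sizes 2, 2, 1, 1, 1, 1, 1, 1, 1, 1. Max 2 ≤ 6, so 7 is a centroid.
Every other node leaves some component of size > 6, so the centroid is unique.

7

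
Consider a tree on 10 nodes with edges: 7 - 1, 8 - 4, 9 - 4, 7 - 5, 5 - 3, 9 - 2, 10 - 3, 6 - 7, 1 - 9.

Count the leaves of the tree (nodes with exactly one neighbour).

4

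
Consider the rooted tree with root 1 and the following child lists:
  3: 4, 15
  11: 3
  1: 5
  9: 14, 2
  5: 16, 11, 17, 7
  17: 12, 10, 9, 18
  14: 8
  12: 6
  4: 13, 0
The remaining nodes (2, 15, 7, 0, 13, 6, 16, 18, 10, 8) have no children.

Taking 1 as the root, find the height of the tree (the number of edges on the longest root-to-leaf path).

5

The longest root-to-leaf path is 1 → 5 → 17 → 9 → 14 → 8 (5 edges).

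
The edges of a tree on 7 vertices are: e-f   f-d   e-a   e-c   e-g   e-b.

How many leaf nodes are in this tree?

5

Exactly 5 nodes have a single neighbour: a, b, c, d, g.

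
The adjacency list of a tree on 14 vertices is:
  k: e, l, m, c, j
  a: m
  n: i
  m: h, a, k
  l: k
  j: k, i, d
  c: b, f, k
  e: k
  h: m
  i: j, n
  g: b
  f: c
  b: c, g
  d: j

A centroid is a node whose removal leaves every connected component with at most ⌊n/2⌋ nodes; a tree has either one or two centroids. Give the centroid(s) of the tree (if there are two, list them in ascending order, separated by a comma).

Removing k splits the tree into components of sizes 4, 4, 3, 1, 1; the largest is 4 ≤ ⌊14/2⌋ = 7.
Every other node leaves some component of size > 7, so the centroid is unique.

k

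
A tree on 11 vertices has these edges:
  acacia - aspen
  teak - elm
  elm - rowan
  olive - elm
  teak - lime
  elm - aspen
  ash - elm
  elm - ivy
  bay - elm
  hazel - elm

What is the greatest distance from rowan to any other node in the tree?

3

The node farthest from rowan is lime (acacia also at distance 3), via rowan-elm-teak-lime — 3 edges.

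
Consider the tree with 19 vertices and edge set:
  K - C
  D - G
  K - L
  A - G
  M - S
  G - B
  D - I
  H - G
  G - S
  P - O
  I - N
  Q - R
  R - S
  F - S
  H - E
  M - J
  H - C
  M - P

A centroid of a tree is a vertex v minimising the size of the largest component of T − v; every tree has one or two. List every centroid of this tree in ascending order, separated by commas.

G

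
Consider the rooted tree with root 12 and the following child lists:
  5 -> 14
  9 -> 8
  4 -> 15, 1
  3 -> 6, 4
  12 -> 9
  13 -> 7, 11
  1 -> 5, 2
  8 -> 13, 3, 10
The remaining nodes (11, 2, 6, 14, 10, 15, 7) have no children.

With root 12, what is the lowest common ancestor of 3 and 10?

8

Ancestors of 3 (toward the root): 3, 8, 9, 12.
Ancestors of 10: 10, 8, 9, 12.
The deepest node appearing in both lists is 8.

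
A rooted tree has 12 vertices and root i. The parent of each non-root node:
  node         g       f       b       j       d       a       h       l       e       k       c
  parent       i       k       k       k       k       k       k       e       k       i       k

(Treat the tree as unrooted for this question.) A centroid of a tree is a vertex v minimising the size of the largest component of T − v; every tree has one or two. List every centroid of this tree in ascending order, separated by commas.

k

Delete k: the remaining components have sizes 2, 2, 1, 1, 1, 1, 1, 1, 1. Max 2 ≤ 6, so k is a centroid.
No neighbour of k does as well, so k is the unique centroid.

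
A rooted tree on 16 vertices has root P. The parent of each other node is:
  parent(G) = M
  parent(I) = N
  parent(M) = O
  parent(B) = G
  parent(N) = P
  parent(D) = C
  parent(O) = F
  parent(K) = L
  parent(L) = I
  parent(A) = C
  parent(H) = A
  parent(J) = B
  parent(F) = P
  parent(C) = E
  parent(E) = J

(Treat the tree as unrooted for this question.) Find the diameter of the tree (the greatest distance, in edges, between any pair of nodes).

14

A longest path is H-A-C-E-J-B-G-M-O-F-P-N-I-L-K, with 14 edges.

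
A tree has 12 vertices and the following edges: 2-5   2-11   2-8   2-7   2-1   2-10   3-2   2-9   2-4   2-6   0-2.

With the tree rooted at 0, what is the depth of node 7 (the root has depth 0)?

Path from 0 to 7: 0 – 2 – 7, which has 2 edges.

2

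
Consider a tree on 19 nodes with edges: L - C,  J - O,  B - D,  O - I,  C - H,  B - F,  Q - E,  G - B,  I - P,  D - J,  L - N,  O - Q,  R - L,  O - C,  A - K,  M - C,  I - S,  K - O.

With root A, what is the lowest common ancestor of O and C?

O's ancestor chain is O, K, A and C's is C, O, K, A; they first meet at O.

O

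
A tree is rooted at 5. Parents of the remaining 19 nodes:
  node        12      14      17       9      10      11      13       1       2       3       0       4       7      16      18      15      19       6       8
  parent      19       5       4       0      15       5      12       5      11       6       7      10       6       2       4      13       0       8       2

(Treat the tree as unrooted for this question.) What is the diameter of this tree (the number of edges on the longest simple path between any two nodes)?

14

BFS from 14 reaches 18 last, at distance 14; BFS from 18 confirms no node is farther.
Path: 14 – 5 – 11 – 2 – 8 – 6 – 7 – 0 – 19 – 12 – 13 – 15 – 10 – 4 – 18.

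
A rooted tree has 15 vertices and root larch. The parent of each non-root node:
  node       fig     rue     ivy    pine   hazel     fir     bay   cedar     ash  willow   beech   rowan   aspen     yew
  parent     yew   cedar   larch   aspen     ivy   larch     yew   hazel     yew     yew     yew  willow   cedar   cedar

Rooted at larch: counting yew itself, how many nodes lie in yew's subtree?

7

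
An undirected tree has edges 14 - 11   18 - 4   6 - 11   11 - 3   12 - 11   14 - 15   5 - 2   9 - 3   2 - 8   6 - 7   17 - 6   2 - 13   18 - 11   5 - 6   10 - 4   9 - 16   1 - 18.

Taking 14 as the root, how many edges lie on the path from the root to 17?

3

Climbing from 17 to the root: 17–6–11–14. That's 3 steps.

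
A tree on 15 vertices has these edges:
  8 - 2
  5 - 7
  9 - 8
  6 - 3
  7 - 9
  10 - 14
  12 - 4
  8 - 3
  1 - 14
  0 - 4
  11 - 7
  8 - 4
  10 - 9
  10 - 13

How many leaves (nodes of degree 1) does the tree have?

8

Exactly 8 nodes have a single neighbour: 0, 1, 2, 5, 6, 11, 12, 13.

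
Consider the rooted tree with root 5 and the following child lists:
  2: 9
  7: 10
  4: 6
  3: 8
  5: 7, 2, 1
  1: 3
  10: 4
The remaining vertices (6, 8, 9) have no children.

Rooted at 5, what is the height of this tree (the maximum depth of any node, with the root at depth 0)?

A deepest node is 6, reached by 5–7–10–4–6.
That path has 4 edges, so the height is 4.

4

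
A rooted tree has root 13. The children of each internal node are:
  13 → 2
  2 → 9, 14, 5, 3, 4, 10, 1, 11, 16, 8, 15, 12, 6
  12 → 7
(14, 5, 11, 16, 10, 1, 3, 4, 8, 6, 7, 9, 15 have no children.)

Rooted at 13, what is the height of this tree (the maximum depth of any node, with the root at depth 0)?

The longest root-to-leaf path is 13-2-12-7 (3 edges).

3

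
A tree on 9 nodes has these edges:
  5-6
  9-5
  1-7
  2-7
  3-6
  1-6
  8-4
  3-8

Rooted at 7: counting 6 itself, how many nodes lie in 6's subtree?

6

6's subtree: {6, 5, 3, 9, 8, 4}, size 6.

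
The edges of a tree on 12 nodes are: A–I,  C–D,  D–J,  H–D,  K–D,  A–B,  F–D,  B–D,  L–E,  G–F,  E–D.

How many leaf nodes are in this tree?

7

Degree-1 nodes: C, G, H, I, J, K, L — 7 of them.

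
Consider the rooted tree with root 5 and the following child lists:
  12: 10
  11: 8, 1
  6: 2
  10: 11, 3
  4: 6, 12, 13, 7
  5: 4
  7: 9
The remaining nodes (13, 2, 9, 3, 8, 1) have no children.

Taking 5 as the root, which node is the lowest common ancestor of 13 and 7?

Ancestors of 13 (toward the root): 13, 4, 5.
Ancestors of 7: 7, 4, 5.
The deepest node appearing in both lists is 4.

4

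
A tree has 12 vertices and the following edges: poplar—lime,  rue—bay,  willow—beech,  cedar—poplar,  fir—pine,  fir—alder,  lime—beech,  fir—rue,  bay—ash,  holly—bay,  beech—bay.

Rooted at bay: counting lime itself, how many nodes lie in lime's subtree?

3

The subtree rooted at lime contains: lime, poplar, cedar — 3 nodes.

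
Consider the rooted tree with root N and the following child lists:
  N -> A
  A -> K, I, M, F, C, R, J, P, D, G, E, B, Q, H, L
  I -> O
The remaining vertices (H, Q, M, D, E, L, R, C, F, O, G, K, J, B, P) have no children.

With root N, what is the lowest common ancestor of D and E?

A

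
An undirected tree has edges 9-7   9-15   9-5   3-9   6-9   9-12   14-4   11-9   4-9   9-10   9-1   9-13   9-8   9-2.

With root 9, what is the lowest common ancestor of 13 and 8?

9

Ancestors of 13 (toward the root): 13, 9.
Ancestors of 8: 8, 9.
The deepest node appearing in both lists is 9.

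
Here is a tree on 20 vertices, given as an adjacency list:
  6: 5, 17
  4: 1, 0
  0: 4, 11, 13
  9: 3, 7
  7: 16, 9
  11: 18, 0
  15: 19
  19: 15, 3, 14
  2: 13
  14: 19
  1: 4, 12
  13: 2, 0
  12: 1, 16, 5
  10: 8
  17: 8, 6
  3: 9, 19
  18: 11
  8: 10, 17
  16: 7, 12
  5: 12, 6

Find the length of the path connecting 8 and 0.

Walking from 8: 8–17–6–5–12–1–4–0. Length 7.

7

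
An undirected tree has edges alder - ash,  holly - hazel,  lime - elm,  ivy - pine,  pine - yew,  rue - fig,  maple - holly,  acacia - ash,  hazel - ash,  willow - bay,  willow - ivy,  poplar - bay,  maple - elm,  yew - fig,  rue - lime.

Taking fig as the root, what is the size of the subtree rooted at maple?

6

maple's subtree: {maple, holly, hazel, ash, alder, acacia}, size 6.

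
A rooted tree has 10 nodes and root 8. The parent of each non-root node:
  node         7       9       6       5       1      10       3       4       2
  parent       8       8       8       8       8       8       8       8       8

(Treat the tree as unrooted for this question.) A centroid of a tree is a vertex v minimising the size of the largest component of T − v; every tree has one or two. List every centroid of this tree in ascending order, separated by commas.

8

If 8 is removed the pieces have sizes 1, 1, 1, 1, 1, 1, 1, 1, 1, all ≤ ⌊10/2⌋ = 5.
Every other node leaves some component of size > 5, so the centroid is unique.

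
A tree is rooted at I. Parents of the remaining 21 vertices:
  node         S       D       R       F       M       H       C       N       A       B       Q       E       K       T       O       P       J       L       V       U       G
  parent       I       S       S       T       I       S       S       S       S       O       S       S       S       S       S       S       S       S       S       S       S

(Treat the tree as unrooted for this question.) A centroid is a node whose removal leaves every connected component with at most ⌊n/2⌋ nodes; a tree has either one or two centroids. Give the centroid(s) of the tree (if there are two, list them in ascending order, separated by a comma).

S

If S is removed the pieces have sizes 2, 2, 2, 1, 1, 1, 1, 1, 1, 1, 1, 1, 1, 1, 1, 1, 1, 1, all ≤ ⌊22/2⌋ = 11.
Every other node leaves some component of size > 11, so the centroid is unique.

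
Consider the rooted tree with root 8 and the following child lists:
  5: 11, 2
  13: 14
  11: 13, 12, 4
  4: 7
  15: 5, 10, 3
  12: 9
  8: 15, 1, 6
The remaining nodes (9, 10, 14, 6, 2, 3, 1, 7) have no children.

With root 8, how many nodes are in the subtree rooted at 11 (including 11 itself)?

7

Descendants of 11 (including itself): 11, 4, 13, 12, 7, 14, 9. That's 7.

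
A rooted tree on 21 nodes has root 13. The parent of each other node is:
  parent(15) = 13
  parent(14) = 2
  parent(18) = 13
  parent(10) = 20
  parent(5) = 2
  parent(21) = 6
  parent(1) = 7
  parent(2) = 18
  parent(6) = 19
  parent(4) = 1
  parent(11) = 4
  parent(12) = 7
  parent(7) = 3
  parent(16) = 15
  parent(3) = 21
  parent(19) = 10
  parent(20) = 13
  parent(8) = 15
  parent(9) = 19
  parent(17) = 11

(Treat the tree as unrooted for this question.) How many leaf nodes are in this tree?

Degree-1 nodes: 5, 8, 9, 12, 14, 16, 17 — 7 of them.

7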